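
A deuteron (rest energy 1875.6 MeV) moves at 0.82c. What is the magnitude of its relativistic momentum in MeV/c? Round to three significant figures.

β² = 0.6724, so γ = 1/√0.3276 = 1.7471.
Momentum: p = γβ·mc = 1.7471 × 0.82 × 1875.6 MeV/c = 2690 MeV/c.

2690 MeV/c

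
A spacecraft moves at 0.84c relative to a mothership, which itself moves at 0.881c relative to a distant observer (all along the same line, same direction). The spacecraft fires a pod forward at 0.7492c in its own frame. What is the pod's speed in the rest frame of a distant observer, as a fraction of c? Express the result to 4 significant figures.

0.9984c

First combine the pod and spacecraft (S''→S'): u₁ = (0.7492 + 0.84)/(1 + 0.7492×0.84) = 1.5892/1.629328 = 0.97537.
Then combine with the mothership (S'→S): u = (0.97537 + 0.881)/(1 + 0.97537×0.881) = 1.85637/1.85930097 = 0.99842.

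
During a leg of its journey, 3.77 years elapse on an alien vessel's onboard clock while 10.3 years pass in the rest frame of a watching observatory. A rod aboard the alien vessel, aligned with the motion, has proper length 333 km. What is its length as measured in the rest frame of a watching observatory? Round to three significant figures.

The time-dilation ratio gives γ = 10.3/3.77 = 2.7321.
The rod contracts by the same γ: 333 km / 2.7321 = 122 km.

122 km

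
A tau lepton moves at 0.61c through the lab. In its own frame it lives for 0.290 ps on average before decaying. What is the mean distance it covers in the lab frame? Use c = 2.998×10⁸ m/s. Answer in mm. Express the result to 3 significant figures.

γ = 1/√(1 − β²) = 1/√(1 − 0.3721) = 1/√0.6279 = 1/0.792401 = 1.262.
Lab-frame lifetime: Δt = γτ = 1.262 × 0.290 ps = 0.36598 ps.
Distance: d = vΔt = 0.61 × 2.998×10⁸ m/s × 3.6598×10^-13 s = 6.69×10^-5 m = 0.0669 mm.

0.0669 mm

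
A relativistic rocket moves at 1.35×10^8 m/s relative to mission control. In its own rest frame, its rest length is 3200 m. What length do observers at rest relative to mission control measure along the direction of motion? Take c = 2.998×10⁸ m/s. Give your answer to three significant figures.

2860 m

β = v/c = (1.35×10^8 m/s)/(2.998×10⁸ m/s) = 0.4503.
γ = 1/√(1 − β²) = 1/√(1 − 0.20277009) = 1/√0.79722991 = 1/0.892877 = 1.12.
Along the direction of motion the measured length is L₀/γ = 3200/1.12 = 2860 m.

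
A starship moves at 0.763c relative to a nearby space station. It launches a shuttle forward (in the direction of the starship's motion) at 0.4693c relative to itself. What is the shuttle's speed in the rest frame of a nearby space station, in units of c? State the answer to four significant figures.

0.9074c

In units of c, u = (u' + v)/(1 + u'v) with u' = 0.4693 and v = 0.763.
Numerator: 0.4693 + 0.763 = 1.2323. Denominator: 1 + (0.4693)(0.763) = 1.3580759.
u = 1.2323/1.3580759 = 0.90739, so the speed is 0.9074c.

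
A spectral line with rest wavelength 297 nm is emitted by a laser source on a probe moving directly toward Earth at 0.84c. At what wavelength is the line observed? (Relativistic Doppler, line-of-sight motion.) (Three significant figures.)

Relativistic Doppler for wavelength: λ_obs = λ_src · √((1−β)/(1+β)).
With β = 0.84: factor = √(0.16/1.84) = 0.29488.
λ_obs = 297 × 0.29488 = 87.6 nm.

87.6 nm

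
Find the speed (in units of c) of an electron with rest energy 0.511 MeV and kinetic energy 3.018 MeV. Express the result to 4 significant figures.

0.9895c

γ = 1 + K/(mc²) = 1 + 3.018/0.511 = 6.9061.
β = √(1 − 1/γ²) = √(1 − 0.0209669) = √0.9790331 = 0.9895.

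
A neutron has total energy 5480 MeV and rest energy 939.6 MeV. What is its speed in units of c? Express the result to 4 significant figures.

0.9852c

Total energy E = γmc² gives γ = 5480/939.6 = 5.8323.
Hence β = √(1 − 1/γ²) = √(1 − 0.0293982) = √0.9706018 = 0.9852.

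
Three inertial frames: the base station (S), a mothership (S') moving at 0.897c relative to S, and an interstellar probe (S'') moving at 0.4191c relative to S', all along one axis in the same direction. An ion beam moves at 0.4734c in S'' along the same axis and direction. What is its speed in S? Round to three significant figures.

First combine the ion beam and interstellar probe (S''→S'): u₁ = (0.4734 + 0.4191)/(1 + 0.4734×0.4191) = 0.8925/1.19840194 = 0.74474.
Then combine with the mothership (S'→S): u = (0.74474 + 0.897)/(1 + 0.74474×0.897) = 1.64174/1.66803178 = 0.98424.

0.984c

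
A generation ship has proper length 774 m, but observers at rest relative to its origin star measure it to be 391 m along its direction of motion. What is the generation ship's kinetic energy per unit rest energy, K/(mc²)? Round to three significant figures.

From L = L₀/γ: γ = 774/391 = 1.97954.
Since K = (γ−1)mc², K/(mc²) = 1.97954 − 1 = 0.980.

0.980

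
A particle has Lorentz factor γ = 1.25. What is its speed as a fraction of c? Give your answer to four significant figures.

β = √(1 − 1/γ²) = √(1 − 1/1.5625) = √0.36 = 0.6000.

0.6000c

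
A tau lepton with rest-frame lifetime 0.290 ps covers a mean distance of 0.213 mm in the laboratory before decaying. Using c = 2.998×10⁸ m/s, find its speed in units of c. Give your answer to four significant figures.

0.9258c

Lab distance = (lab lifetime)·v = γτ·βc, so βγ = d/(cτ) = 2.130×10^-4/(2.998×10⁸ × 2.900×10^-13) = 2.4499.
With βγ = 2.4499: γ² = 1 + (βγ)² = 7.00201, and β = (βγ)/γ = 2.4499/2.64613 = 0.9258.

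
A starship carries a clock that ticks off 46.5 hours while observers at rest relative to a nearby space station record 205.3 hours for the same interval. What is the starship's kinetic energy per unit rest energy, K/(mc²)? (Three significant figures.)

3.42

The time-dilation ratio gives γ = 205.3/46.5 = 4.41505.
K/(mc²) = γ − 1 = 4.41505 − 1 = 3.42.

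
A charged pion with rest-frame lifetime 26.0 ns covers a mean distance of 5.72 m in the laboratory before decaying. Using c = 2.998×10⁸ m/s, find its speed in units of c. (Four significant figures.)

0.5916c

Let x = d/(cτ) = 5.720 m / (2.998×10⁸ m/s × 2.600×10^-8 s) = 0.73382. Since d = βγcτ, x = βγ = β/√(1−β²).
Solving: β² = x²/(1+x²) = 0.538492/1.538492 = 0.350013, so β = 0.5916.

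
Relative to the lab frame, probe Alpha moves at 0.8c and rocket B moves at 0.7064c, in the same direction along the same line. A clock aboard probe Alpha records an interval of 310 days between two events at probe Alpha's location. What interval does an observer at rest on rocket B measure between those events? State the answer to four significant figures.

Speed of probe Alpha in rocket B's frame: u = (v_A − v_B)/(1 − v_A v_B/c²) = (0.8 − 0.7064)/(1 − 0.8×0.7064) = 0.0936/0.43488 = 0.21523; |u| = 0.21523c.
γ for this relative speed: γ = 1/√(1 − 0.046324) = 1.024.
Probe Alpha's interval is proper; time dilation gives Δt_B = γΔτ = 1.024 × 310 days = 317.4 days.

317.4 days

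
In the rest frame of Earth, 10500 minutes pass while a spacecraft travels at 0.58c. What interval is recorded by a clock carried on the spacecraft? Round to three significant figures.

8550 minutes

Lorentz factor: γ = (1 − 0.3364)^(−1/2) = 1.2276.
The spacecraft's clock runs slow as seen from Earth, so Δτ = Δt/γ = 10500/1.2276 = 8550 minutes.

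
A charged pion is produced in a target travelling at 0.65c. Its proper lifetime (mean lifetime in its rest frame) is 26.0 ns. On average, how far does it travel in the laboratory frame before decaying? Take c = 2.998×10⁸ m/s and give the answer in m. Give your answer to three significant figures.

6.67 m

With β = 0.65, γ = 1/√(1 − 0.65²) = 1/√0.5775 = 1.3159.
Lab-frame lifetime: Δt = γτ = 1.3159 × 26.0 ns = 34.213 ns.
Distance: d = vΔt = 0.65 × 2.998×10⁸ m/s × 3.4213×10^-8 s = 6.67 m.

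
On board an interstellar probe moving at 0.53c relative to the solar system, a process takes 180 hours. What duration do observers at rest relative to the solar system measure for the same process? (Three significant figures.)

With β = 0.53, γ = 1/√(1 − 0.53²) = 1/√0.7191 = 1.1792.
The onboard clock measures proper time, so the interval in the rest frame of the solar system is dilated: Δt = γ·Δτ = 1.1792 × 180 hours = 212 hours.

212 hours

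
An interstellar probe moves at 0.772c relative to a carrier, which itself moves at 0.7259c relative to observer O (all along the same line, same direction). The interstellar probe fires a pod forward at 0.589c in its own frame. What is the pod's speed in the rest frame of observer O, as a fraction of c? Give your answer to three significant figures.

Apply u = (u'+v)/(1+u'v) twice. Pod in the carrier frame: (0.589+0.772)/(1+0.589·0.772) = 1.361/1.454708 = 0.93558c.
That velocity, transformed to the rest frame of observer O: (0.93558+0.7259)/(1+0.93558·0.7259) = 1.66148/1.679137522 = 0.98948c.

0.989c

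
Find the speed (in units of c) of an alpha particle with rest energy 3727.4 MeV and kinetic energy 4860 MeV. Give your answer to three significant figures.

0.901c

γ = 1 + K/(mc²) = 1 + 4860/3727.4 = 2.3039.
β = √(1 − 1/γ²) = √(1 − 0.188396) = √0.811604 = 0.901.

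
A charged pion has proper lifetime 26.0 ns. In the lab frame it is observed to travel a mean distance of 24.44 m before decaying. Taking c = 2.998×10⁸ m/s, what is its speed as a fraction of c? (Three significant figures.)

0.953c

Let x = d/(cτ) = 24.44 m / (2.998×10⁸ m/s × 2.600×10^-8 s) = 3.1354. Since d = βγcτ, x = βγ = β/√(1−β²).
Solving: β² = x²/(1+x²) = 9.83073/10.83073 = 0.90767, so β = 0.953.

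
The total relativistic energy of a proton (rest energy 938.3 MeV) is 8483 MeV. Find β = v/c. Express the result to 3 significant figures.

0.994

Total energy E = γmc² gives γ = 8483/938.3 = 9.0408.
Hence β = √(1 − 1/γ²) = √(1 − 0.0122345) = √0.9877655 = 0.994.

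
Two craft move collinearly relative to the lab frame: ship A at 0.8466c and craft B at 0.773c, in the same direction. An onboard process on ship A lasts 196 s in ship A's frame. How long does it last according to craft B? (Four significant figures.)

200.6 s

The velocity of ship A relative to craft B is (0.8466 − 0.773)c / (1 − 0.8466×0.773) = 0.21298c; relative speed 0.21298c.
At |u| = 0.21298c, γ = (1 − 0.0453605)^(−1/2) = 1.0235.
The clock on ship A records proper time, so craft B measures Δt = γΔτ = 1.0235 × 196 = 200.6 s.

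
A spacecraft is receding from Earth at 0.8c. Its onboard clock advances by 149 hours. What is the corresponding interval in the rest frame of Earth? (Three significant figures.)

Lorentz factor: γ = (1 − 0.64)^(−1/2) = 1.6667.
The onboard clock measures proper time, so the interval in the rest frame of Earth is dilated: Δt = γ·Δτ = 1.6667 × 149 hours = 248 hours.

248 hours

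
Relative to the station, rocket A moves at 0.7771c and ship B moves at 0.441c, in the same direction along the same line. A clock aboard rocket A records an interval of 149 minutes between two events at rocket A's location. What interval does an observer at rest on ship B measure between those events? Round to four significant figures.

173.4 minutes

Speed of rocket A in ship B's frame: u = (v_A − v_B)/(1 − v_A v_B/c²) = (0.7771 − 0.441)/(1 − 0.7771×0.441) = 0.3361/0.6572989 = 0.51134; |u| = 0.51134c.
At |u| = 0.51134c, γ = (1 − 0.261469)^(−1/2) = 1.1636.
Rocket A's interval is proper; time dilation gives Δt_B = γΔτ = 1.1636 × 149 minutes = 173.4 minutes.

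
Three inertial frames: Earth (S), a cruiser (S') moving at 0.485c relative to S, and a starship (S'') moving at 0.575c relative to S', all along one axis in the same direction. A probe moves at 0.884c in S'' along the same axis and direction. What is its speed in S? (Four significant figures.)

0.9885c

Apply u = (u'+v)/(1+u'v) twice. Probe in the cruiser frame: (0.884+0.575)/(1+0.884·0.575) = 1.459/1.5083 = 0.96731c.
That velocity, transformed to the rest frame of Earth: (0.96731+0.485)/(1+0.96731·0.485) = 1.45231/1.46914535 = 0.98854c.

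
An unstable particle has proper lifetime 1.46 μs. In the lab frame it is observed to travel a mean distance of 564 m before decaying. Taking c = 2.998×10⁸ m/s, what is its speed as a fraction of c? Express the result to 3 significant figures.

0.790c

Let x = d/(cτ) = 564.0 m / (2.998×10⁸ m/s × 1.460×10^-6 s) = 1.2885. Since d = βγcτ, x = βγ = β/√(1−β²).
Solving: β² = x²/(1+x²) = 1.66023/2.66023 = 0.624093, so β = 0.790.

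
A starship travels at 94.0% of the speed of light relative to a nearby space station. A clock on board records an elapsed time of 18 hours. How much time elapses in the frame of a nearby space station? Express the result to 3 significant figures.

With β = 0.94, γ = 1/√(1 − 0.94²) = 1/√0.1164 = 2.9311.
Time dilation: Δt = γ·Δτ = 2.9311 × 18 = 52.8 hours.

52.8 hours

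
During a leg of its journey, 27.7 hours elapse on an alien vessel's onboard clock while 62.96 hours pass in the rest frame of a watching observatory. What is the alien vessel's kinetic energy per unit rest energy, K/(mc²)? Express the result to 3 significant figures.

From Δt = γΔτ: γ = 62.96/27.7 = 2.27292.
Since K = (γ−1)mc², K/(mc²) = 2.27292 − 1 = 1.27.

1.27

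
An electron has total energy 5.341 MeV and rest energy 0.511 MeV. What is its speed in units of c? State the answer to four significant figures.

0.9954c

γ = E/(mc²) = 5.341/0.511 = 10.452.
β = √(1 − 1/γ²) = √(1 − 0.0091538) = √0.9908462 = 0.9954.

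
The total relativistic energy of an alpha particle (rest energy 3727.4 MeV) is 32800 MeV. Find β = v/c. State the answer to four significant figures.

0.9935

Total energy E = γmc² gives γ = 32800/3727.4 = 8.7997.
Hence β = √(1 − 1/γ²) = √(1 − 0.0129141) = √0.9870859 = 0.9935.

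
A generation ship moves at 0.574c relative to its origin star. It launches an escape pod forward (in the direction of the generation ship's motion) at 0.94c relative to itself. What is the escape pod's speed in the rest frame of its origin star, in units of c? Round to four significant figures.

Relativistic velocity addition: u = (u' + v)/(1 + u'v/c²), with u' = 0.94c and v = 0.574c.
Numerator: 0.94 + 0.574 = 1.514. Denominator: 1 + (0.94)(0.574) = 1.53956.
u = 1.514/1.53956 = 0.9834, so the speed is 0.9834c.

0.9834c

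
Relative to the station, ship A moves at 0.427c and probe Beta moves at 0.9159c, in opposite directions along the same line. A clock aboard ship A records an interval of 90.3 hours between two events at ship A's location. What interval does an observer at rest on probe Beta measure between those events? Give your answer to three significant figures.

Transform ship A's velocity into probe Beta's frame: (0.427 + 0.9159)/(1 + 0.427·0.9159) = 1.3429/1.3910893, so the relative speed is 0.96536c.
γ for this relative speed: γ = 1/√(1 − 0.93192) = 3.8326.
The clock on ship A records proper time, so probe Beta measures Δt = γΔτ = 3.8326 × 90.3 = 346 hours.

346 hours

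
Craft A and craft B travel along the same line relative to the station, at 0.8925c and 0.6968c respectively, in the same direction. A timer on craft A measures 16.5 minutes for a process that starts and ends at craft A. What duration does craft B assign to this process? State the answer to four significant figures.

Transform craft A's velocity into craft B's frame: (0.8925 − 0.6968)/(1 − 0.8925·0.6968) = 0.1957/0.378106, so the relative speed is 0.51758c.
At |u| = 0.51758c, γ = (1 − 0.267889)^(−1/2) = 1.1687.
The clock on craft A records proper time, so craft B measures Δt = γΔτ = 1.1687 × 16.5 = 19.28 minutes.

19.28 minutes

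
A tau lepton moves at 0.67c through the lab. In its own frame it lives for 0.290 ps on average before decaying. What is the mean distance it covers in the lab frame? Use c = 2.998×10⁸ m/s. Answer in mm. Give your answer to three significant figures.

With β = 0.67, γ = 1/√(1 − 0.67²) = 1/√0.5511 = 1.3471.
Lab-frame lifetime: Δt = γτ = 1.3471 × 0.290 ps = 0.39066 ps.
Distance: d = vΔt = 0.67 × 2.998×10⁸ m/s × 3.9066×10^-13 s = 7.85×10^-5 m = 0.0785 mm.

0.0785 mm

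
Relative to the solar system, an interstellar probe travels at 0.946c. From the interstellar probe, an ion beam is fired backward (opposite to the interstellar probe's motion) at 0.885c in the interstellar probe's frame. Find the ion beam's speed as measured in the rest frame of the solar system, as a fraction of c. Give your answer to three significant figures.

0.375c

In units of c, u = (u' + v)/(1 + u'v) with u' = −0.885 and v = 0.946.
Numerator: −0.885 + 0.946 = 0.061. Denominator: 1 + (−0.885)(0.946) = 0.16279.
u = 0.061/0.16279 = 0.37472, so the speed is 0.375c.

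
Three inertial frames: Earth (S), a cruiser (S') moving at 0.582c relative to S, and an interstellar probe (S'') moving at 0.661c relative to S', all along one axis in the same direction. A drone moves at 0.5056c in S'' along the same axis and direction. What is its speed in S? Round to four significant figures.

Compose velocities in two stages. Stage 1 (into S'): u₁ = (0.5056+0.661)/(1+0.5056×0.661) = 0.87438.
Stage 2 (into S): u = (0.87438+0.582)/(1+0.87438×0.582) = 0.9652, so the speed is 0.9652c.

0.9652c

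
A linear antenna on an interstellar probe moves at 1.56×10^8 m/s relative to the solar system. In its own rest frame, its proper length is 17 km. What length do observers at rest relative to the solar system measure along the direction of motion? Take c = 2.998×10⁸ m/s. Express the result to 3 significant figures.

14.5 km

β = v/c = (1.56×10^8 m/s)/(2.998×10⁸ m/s) = 0.520347.
With β = 0.520347, γ = 1/√(1 − 0.520347²) = 1/√0.729239 = 1.171.
Length contraction: L = L₀/γ = 17/1.171 = 14.5 km.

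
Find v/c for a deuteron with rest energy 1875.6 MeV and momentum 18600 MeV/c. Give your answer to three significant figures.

βγ = pc/(mc²) = 18600/1875.6 = 9.9168.
Since γ² = 1 + (βγ)² = 99.3429, γ = √99.3429 = 9.96709, and β = (βγ)/γ = 9.9168/9.96709 = 0.995.

0.995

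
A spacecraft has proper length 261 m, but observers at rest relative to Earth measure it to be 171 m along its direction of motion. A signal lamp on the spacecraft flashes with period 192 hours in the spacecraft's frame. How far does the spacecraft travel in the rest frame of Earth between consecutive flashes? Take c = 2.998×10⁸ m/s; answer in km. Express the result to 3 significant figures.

2.39×10^11 km

Length contraction gives γ = L₀/L = 261/171 = 1.52632.
β = √(1 − 1/γ²) = 0.75548. Lab-frame period = γτ = 1.52632×192 hours = 293.05 hours. Distance = βc × γτ = 0.75548 × 2.998×10⁸ m/s × 1054980 s = 2.3895×10^14 m = 2.39×10^11 km.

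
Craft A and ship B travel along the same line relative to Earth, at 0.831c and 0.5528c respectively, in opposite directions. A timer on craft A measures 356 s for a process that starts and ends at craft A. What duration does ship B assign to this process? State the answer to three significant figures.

The velocity of craft A relative to ship B is (0.831 + 0.5528)c / (1 + 0.831×0.5528) = 0.94821c; relative speed 0.94821c.
γ for this relative speed: γ = 1/√(1 − 0.899102) = 3.1482.
Craft A's interval is proper; time dilation gives Δt_B = γΔτ = 3.1482 × 356 s = 1120 s.

1120 s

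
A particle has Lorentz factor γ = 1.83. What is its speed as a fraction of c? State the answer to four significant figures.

β = √(1 − 1/γ²) = √(1 − 1/3.3489) = √0.701394 = 0.8375.

0.8375c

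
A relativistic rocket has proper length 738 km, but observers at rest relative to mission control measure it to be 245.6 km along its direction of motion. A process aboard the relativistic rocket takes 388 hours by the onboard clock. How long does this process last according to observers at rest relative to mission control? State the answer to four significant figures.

From L = L₀/γ: γ = 738/245.6 = 3.00489.
The same γ dilates the second interval: 3.00489 × 388 hours = 1166 hours.

1166 hours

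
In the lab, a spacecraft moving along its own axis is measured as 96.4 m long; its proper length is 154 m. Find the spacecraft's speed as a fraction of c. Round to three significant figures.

0.780c

Length contraction gives γ = L₀/L = 154/96.4 = 1.5975.
β = √(1 − 1/γ²) = √0.608151 = 0.780.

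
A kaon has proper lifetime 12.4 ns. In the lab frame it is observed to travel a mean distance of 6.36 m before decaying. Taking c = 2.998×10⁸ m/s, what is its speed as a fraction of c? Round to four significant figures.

0.8633c

d = βγcτ ⇒ βγ = d/(cτ) = 6.360 m / (3.71752 m) = 1.7108.
β = (βγ)/√(1+(βγ)²) = 1.7108/√3.92684 = 0.8633.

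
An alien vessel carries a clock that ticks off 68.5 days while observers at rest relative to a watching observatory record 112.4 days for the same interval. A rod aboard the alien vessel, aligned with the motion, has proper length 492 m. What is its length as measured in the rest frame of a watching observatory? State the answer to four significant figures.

299.8 m

From Δt = γΔτ: γ = 112.4/68.5 = 1.64088.
L = L₀/γ = 492/1.64088 = 299.8 m.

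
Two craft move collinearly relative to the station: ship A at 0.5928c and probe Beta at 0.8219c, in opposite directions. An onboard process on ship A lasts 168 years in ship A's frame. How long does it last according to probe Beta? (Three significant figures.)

The velocity of ship A relative to probe Beta is (0.5928 + 0.8219)c / (1 + 0.5928×0.8219) = 0.95124c; relative speed 0.95124c.
At |u| = 0.95124c, γ = (1 − 0.904858)^(−1/2) = 3.242.
The clock on ship A records proper time, so probe Beta measures Δt = γΔτ = 3.242 × 168 = 545 years.

545 years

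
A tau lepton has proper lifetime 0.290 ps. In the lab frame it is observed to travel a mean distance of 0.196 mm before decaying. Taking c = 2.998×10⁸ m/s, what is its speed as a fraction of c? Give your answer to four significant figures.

Let x = d/(cτ) = 1.960×10^-4 m / (2.998×10⁸ m/s × 2.900×10^-13 s) = 2.2544. Since d = βγcτ, x = βγ = β/√(1−β²).
Solving: β² = x²/(1+x²) = 5.08232/6.08232 = 0.835589, so β = 0.9141.

0.9141c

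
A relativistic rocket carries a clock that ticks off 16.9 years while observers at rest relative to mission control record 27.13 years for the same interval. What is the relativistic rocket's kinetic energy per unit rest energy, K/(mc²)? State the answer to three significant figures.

0.605

From Δt = γΔτ: γ = 27.13/16.9 = 1.60533.
Since K = (γ−1)mc², K/(mc²) = 1.60533 − 1 = 0.605.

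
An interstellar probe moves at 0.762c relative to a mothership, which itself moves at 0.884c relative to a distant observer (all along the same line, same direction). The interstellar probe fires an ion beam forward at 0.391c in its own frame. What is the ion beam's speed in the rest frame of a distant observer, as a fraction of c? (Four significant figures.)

Apply u = (u'+v)/(1+u'v) twice. Ion beam in the mothership frame: (0.391+0.762)/(1+0.391·0.762) = 1.153/1.297942 = 0.88833c.
That velocity, transformed to the rest frame of a distant observer: (0.88833+0.884)/(1+0.88833·0.884) = 1.77233/1.78528372 = 0.99274c.

0.9927c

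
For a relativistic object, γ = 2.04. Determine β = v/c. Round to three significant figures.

0.872

β = √(1 − 1/γ²) = √(1 − 1/4.1616) = √0.759708 = 0.872.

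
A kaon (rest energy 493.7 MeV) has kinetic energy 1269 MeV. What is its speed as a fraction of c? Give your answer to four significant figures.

K = (γ−1)mc², so γ = 1 + 1269/493.7 = 3.5704.
Then v/c = √(1 − γ⁻²) = √(1 − 0.0784452) = √0.9215548 = 0.9600.

0.9600c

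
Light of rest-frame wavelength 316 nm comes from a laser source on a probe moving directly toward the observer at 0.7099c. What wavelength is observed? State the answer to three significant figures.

130 nm

Relativistic Doppler for wavelength: λ_obs = λ_src · √((1−β)/(1+β)).
With β = 0.7099: factor = √(0.2901/1.7099) = 0.4119.
λ_obs = 316 × 0.4119 = 130 nm.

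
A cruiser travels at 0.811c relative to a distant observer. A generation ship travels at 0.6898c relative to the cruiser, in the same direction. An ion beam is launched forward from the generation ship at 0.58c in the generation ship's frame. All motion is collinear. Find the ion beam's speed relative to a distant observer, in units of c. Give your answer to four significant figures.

0.9899c

Apply u = (u'+v)/(1+u'v) twice. Ion beam in the cruiser frame: (0.58+0.6898)/(1+0.58·0.6898) = 1.2698/1.400084 = 0.90695c.
That velocity, transformed to the rest frame of a distant observer: (0.90695+0.811)/(1+0.90695·0.811) = 1.71795/1.73553645 = 0.98987c.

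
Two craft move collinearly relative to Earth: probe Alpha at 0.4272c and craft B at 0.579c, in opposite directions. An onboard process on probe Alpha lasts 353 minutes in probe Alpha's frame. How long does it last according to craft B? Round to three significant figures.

The velocity of probe Alpha relative to craft B is (0.4272 + 0.579)c / (1 + 0.4272×0.579) = 0.80667c; relative speed 0.80667c.
γ for this relative speed: γ = 1/√(1 − 0.650716) = 1.692.
Probe Alpha's interval is proper; time dilation gives Δt_B = γΔτ = 1.692 × 353 minutes = 597 minutes.

597 minutes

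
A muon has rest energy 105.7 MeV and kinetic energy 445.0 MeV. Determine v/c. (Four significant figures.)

γ = 1 + K/(mc²) = 1 + 445.0/105.7 = 5.21.
β = √(1 − 1/γ²) = √(1 − 0.0368404) = √0.9631596 = 0.9814.

0.9814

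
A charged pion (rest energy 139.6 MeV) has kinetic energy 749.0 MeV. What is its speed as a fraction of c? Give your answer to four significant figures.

0.9876c

K = (γ−1)mc², so γ = 1 + 749.0/139.6 = 6.3653.
Then v/c = √(1 − γ⁻²) = √(1 − 0.024681) = √0.975319 = 0.9876.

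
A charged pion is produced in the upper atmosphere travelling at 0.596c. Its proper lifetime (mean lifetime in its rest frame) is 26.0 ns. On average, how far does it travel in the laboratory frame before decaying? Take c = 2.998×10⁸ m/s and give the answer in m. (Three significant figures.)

β² = 0.355216, so γ = 1/√0.644784 = 1.2454.
Lab-frame lifetime: Δt = γτ = 1.2454 × 26.0 ns = 32.38 ns.
Distance: d = vΔt = 0.596 × 2.998×10⁸ m/s × 3.2380×10^-8 s = 5.79 m.

5.79 m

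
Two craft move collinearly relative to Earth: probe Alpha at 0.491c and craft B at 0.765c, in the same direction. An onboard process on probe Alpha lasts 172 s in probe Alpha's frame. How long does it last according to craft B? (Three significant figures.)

191 s

Speed of probe Alpha in craft B's frame: u = (v_A − v_B)/(1 − v_A v_B/c²) = (0.491 − 0.765)/(1 − 0.491×0.765) = −0.274/0.624385 = −0.43883; |u| = 0.43883c.
γ for this relative speed: γ = 1/√(1 − 0.192572) = 1.1129.
Probe Alpha's interval is proper; time dilation gives Δt_B = γΔτ = 1.1129 × 172 s = 191 s.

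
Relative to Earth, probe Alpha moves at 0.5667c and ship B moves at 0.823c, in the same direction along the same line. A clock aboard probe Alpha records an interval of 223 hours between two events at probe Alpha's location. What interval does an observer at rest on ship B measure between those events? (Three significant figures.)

254 hours

Speed of probe Alpha in ship B's frame: u = (v_A − v_B)/(1 − v_A v_B/c²) = (0.5667 − 0.823)/(1 − 0.5667×0.823) = −0.2563/0.5336059 = −0.48032; |u| = 0.48032c.
γ for this relative speed: γ = 1/√(1 − 0.230707) = 1.1401.
Probe Alpha's interval is proper; time dilation gives Δt_B = γΔτ = 1.1401 × 223 hours = 254 hours.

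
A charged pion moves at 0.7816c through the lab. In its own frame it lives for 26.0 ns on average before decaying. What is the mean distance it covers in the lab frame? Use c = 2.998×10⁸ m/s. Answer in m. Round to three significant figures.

9.77 m

γ = 1/√(1 − β²) = 1/√(1 − 0.61089856) = 1/√0.38910144 = 1/0.62378 = 1.6031.
Lab-frame lifetime: Δt = γτ = 1.6031 × 26.0 ns = 41.681 ns.
Distance: d = vΔt = 0.7816 × 2.998×10⁸ m/s × 4.1681×10^-8 s = 9.77 m.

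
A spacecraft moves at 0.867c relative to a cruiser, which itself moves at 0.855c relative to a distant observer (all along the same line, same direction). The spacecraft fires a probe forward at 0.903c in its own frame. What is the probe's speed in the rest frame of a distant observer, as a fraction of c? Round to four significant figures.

Apply u = (u'+v)/(1+u'v) twice. Probe in the cruiser frame: (0.903+0.867)/(1+0.903·0.867) = 1.77/1.782901 = 0.99276c.
That velocity, transformed to the rest frame of a distant observer: (0.99276+0.855)/(1+0.99276·0.855) = 1.84776/1.8488098 = 0.99943c.

0.9994c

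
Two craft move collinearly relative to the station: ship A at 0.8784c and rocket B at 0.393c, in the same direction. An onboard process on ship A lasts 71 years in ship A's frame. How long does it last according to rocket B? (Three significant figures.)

The velocity of ship A relative to rocket B is (0.8784 − 0.393)c / (1 − 0.8784×0.393) = 0.74131c; relative speed 0.74131c.
At |u| = 0.74131c, γ = (1 − 0.549541)^(−1/2) = 1.49.
The clock on ship A records proper time, so rocket B measures Δt = γΔτ = 1.49 × 71 = 106 years.

106 years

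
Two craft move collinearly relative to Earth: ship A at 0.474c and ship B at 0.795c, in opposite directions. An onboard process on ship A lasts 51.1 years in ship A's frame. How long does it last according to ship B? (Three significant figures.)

132 years

Speed of ship A in ship B's frame: u = (v_A + v_B)/(1 + v_A v_B/c²) = (0.474 + 0.795)/(1 + 0.474×0.795) = 1.269/1.37683 = 0.92168; |u| = 0.92168c.
At |u| = 0.92168c, γ = (1 − 0.849494)^(−1/2) = 2.5776.
Ship A's interval is proper; time dilation gives Δt_B = γΔτ = 2.5776 × 51.1 years = 132 years.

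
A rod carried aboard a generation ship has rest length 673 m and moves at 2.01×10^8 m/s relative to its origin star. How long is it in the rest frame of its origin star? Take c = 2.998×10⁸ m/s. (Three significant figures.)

499 m

β = v/c = (2.01×10^8 m/s)/(2.998×10⁸ m/s) = 0.670447.
γ = 1/√(1 − β²) = 1/√(1 − 0.4494992) = 1/√0.5505008 = 1/0.741957 = 1.3478.
Length contraction: L = L₀/γ = 673/1.3478 = 499 m.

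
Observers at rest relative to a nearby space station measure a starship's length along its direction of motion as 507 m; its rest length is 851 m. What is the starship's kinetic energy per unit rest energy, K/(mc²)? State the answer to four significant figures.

0.6785

Length contraction gives γ = L₀/L = 851/507 = 1.6785.
Since K = (γ−1)mc², K/(mc²) = 1.6785 − 1 = 0.6785.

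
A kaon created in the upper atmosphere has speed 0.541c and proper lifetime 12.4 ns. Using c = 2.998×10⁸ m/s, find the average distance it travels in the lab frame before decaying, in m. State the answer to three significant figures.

With β = 0.541, γ = 1/√(1 − 0.541²) = 1/√0.707319 = 1.189.
Lab-frame lifetime: Δt = γτ = 1.189 × 12.4 ns = 14.744 ns.
Distance: d = vΔt = 0.541 × 2.998×10⁸ m/s × 1.4744×10^-8 s = 2.39 m.

2.39 m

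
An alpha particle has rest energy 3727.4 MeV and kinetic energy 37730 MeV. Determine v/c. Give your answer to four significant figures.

0.9959

γ = 1 + K/(mc²) = 1 + 37730/3727.4 = 11.122.
β = √(1 − 1/γ²) = √(1 − 0.00808415) = √0.99191585 = 0.9959.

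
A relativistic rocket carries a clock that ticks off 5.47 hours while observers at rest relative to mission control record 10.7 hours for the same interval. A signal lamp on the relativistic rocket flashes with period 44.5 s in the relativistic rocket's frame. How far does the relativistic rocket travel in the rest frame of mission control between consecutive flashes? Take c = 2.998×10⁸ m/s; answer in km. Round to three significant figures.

From Δt = γΔτ: γ = 10.7/5.47 = 1.95612.
β = √(1 − 1/γ²) = 0.85945. Lab-frame period = γτ = 1.95612×44.5 s = 87.047 s. Distance = βc × γτ = 0.85945 × 2.998×10⁸ m/s × 87.047 s = 2.2429×10^10 m = 2.24×10^7 km.

2.24×10^7 km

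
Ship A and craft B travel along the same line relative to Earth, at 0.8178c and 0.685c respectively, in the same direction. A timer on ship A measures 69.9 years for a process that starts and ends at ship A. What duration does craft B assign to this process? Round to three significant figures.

The velocity of ship A relative to craft B is (0.8178 − 0.685)c / (1 − 0.8178×0.685) = 0.30195c; relative speed 0.30195c.
At |u| = 0.30195c, γ = (1 − 0.0911738)^(−1/2) = 1.049.
Ship A's interval is proper; time dilation gives Δt_B = γΔτ = 1.049 × 69.9 years = 73.3 years.

73.3 years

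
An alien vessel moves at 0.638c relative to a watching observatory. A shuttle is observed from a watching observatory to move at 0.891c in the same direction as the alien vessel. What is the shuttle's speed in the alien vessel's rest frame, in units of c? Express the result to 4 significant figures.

Transform to the alien vessel's frame: u' = (u − v)/(1 − uv/c²).
u' = (0.891 − 0.638)/(1 − 0.891×0.638) = 0.253/0.431542 = 0.58627.
Speed in the alien vessel's frame: 0.5863c (in the same direction).

0.5863c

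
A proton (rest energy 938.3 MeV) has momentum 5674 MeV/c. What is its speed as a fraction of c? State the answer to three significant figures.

0.987c

βγ = pc/(mc²) = 5674/938.3 = 6.0471.
Since γ² = 1 + (βγ)² = 37.5674, γ = √37.5674 = 6.12923, and β = (βγ)/γ = 6.0471/6.12923 = 0.987.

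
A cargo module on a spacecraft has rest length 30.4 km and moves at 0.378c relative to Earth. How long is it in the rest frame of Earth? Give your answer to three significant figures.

γ = 1/√(1 − β²) = 1/√(1 − 0.142884) = 1/√0.857116 = 1/0.925806 = 1.0801.
Along the direction of motion the measured length is L₀/γ = 30.4/1.0801 = 28.1 km.

28.1 km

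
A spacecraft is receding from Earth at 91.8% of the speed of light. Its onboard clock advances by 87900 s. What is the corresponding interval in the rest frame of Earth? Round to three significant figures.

2.22×10^5 s

γ = 1/√(1 − β²) = 1/√(1 − 0.842724) = 1/√0.157276 = 1/0.39658 = 2.5216.
The onboard clock measures proper time, so the interval in the rest frame of Earth is dilated: Δt = γ·Δτ = 2.5216 × 87900 s = 2.22×10^5 s.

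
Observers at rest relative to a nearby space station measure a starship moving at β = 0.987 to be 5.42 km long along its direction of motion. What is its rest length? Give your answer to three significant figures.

33.7 km

With β = 0.987, γ = 1/√(1 − 0.987²) = 1/√0.025831 = 6.222.
Proper length: L₀ = γ·L = 6.222 × 5.42 = 33.7 km.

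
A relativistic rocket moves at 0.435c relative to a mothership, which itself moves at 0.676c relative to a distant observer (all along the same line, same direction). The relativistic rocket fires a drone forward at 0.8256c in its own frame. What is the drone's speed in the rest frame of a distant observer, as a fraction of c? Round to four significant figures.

First combine the drone and relativistic rocket (S''→S'): u₁ = (0.8256 + 0.435)/(1 + 0.8256×0.435) = 1.2606/1.359136 = 0.9275.
Then combine with the mothership (S'→S): u = (0.9275 + 0.676)/(1 + 0.9275×0.676) = 1.6035/1.62699 = 0.98556.

0.9856c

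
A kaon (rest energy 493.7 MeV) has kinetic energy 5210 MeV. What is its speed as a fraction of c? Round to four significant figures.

0.9962c

γ = 1 + K/(mc²) = 1 + 5210/493.7 = 11.553.
β = √(1 − 1/γ²) = √(1 − 0.00749222) = √0.99250778 = 0.9962.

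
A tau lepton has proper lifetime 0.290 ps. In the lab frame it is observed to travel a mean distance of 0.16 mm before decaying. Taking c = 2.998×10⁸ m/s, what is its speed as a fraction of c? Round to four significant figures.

0.8787c

Lab distance = (lab lifetime)·v = γτ·βc, so βγ = d/(cτ) = 1.600×10^-4/(2.998×10⁸ × 2.900×10^-13) = 1.8403.
With βγ = 1.8403: γ² = 1 + (βγ)² = 4.3867, and β = (βγ)/γ = 1.8403/2.09445 = 0.8787.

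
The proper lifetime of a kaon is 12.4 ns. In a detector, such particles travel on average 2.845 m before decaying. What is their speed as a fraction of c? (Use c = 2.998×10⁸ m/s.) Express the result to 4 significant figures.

d = βγcτ ⇒ βγ = d/(cτ) = 2.845 m / (3.71752 m) = 0.7653.
β = (βγ)/√(1+(βγ)²) = 0.7653/√1.585684 = 0.6077.

0.6077c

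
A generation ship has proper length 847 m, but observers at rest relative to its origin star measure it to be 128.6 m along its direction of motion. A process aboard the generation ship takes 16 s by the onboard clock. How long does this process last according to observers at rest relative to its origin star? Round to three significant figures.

Length contraction gives γ = L₀/L = 847/128.6 = 6.58631.
Δt = γΔτ = 6.58631 × 16 = 105 s.

105 s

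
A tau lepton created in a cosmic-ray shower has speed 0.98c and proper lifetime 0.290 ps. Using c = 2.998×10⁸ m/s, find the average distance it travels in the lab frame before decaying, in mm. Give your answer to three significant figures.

γ = 1/√(1 − β²) = 1/√(1 − 0.9604) = 1/√0.0396 = 1/0.198997 = 5.0252.
Lab-frame lifetime: Δt = γτ = 5.0252 × 0.290 ps = 1.4573 ps.
Distance: d = vΔt = 0.98 × 2.998×10⁸ m/s × 1.4573×10^-12 s = 4.28×10^-4 m = 0.428 mm.

0.428 mm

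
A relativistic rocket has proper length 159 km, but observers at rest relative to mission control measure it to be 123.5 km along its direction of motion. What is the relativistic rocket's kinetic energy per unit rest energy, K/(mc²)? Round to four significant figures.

Length contraction gives γ = L₀/L = 159/123.5 = 1.28745.
Since K = (γ−1)mc², K/(mc²) = 1.28745 − 1 = 0.2874.

0.2874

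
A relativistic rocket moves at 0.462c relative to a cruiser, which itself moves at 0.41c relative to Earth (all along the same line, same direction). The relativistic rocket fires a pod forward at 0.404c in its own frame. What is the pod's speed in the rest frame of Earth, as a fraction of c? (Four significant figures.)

Apply u = (u'+v)/(1+u'v) twice. Pod in the cruiser frame: (0.404+0.462)/(1+0.404·0.462) = 0.866/1.186648 = 0.72979c.
That velocity, transformed to the rest frame of Earth: (0.72979+0.41)/(1+0.72979·0.41) = 1.13979/1.2992139 = 0.87729c.

0.8773c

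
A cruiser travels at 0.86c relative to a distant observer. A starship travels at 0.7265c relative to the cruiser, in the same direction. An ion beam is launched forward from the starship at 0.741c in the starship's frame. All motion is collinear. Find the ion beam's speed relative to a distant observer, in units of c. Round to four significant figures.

0.9965c

Compose velocities in two stages. Stage 1 (into S'): u₁ = (0.741+0.7265)/(1+0.741×0.7265) = 0.95395.
Stage 2 (into S): u = (0.95395+0.86)/(1+0.95395×0.86) = 0.99646, so the speed is 0.9965c.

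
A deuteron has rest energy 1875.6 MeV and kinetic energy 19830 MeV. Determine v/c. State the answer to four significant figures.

K = (γ−1)mc², so γ = 1 + 19830/1875.6 = 11.573.
Then v/c = √(1 − γ⁻²) = √(1 − 0.00746635) = √0.99253365 = 0.9963.

0.9963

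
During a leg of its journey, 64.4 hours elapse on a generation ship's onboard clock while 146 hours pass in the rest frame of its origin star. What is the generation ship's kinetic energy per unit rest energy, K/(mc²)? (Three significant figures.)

1.27

From Δt = γΔτ: γ = 146/64.4 = 2.26708.
Since K = (γ−1)mc², K/(mc²) = 2.26708 − 1 = 1.27.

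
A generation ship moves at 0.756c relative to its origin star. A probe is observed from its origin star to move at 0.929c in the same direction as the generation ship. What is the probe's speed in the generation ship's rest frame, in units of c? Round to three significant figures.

0.581c

Transform to the generation ship's frame: u' = (u − v)/(1 − uv/c²).
u' = (0.929 − 0.756)/(1 − 0.929×0.756) = 0.173/0.297676 = 0.58117.
Speed in the generation ship's frame: 0.581c (in the same direction).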